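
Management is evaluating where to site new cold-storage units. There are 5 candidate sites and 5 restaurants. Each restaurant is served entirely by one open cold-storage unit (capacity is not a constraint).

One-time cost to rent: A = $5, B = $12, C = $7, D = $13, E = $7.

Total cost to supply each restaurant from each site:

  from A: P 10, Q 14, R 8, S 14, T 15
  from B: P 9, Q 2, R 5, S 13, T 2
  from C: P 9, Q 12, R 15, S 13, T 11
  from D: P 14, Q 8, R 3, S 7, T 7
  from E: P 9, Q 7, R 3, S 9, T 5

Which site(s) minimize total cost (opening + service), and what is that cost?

For any fixed open set, each restaurant goes to its cheapest open site; total = fixed + service.
{E}: P→E 9, Q→E 7, R→E 3, S→E 9, T→E 5. Service 33; fixed 7; total 40.
{B}: service 31 + fixed 12 = 43
{B, E}: service 25 + fixed 19 = 44
{A, B, C, D, E}: service 23 + fixed 44 = 67
No other subset beats 40.

Open E only; minimum total cost 40.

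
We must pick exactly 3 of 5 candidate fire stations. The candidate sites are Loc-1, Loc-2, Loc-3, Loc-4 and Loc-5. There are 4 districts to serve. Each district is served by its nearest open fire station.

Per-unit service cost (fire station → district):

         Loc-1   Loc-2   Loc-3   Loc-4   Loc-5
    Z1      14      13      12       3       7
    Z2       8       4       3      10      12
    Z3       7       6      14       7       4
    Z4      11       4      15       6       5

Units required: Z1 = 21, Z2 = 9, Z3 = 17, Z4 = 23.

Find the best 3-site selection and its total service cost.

With exactly 3 open, each district uses its cheapest among the chosen.
{Loc-2, Loc-4, Loc-5}: Z1→Loc-4 3·21=63, Z2→Loc-2 4·9=36, Z3→Loc-5 4·17=68, Z4→Loc-2 4·23=92. Service cost 259.
{Loc-3, Loc-4, Loc-5}: service cost 273
{Loc-2, Loc-3, Loc-4}: service cost 284
Among all 10 size-3 choices, {Loc-2, Loc-4, Loc-5} is lowest.

Choose Loc-2, Loc-4 and Loc-5; total service cost 259.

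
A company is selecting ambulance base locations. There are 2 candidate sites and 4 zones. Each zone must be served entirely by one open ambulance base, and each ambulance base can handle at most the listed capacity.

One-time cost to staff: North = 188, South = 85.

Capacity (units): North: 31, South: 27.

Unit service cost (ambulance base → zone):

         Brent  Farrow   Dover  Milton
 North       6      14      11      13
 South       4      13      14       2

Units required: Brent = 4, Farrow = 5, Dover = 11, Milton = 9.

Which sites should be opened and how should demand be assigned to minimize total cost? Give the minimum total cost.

Minimum total cost: 493

Open {North, South}: Brent→South 4·4=16, Farrow→South 13·5=65, Dover→North 11·11=121, Milton→South 2·9=18.
Loads: North carries 11/31, South carries 18/27. Service 220; fixed 273; total 493.
Next best feasible plan costs 498.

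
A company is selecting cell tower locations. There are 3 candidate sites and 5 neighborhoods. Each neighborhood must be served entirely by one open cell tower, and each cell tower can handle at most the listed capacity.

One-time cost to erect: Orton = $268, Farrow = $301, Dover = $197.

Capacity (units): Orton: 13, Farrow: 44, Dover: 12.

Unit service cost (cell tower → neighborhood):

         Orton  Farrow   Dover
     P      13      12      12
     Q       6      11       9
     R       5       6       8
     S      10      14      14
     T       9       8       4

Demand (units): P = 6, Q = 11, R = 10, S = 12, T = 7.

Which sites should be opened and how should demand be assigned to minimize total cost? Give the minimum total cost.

Open {Farrow, Dover}: P→Farrow 12·6=72, Q→Farrow 11·11=121, R→Farrow 6·10=60, S→Farrow 14·12=168, T→Dover 4·7=28.
Loads: Farrow carries 39/44, Dover carries 7/12. Service 449; fixed 498; total 947.
Next best feasible plan costs 953.

Minimum total cost: 947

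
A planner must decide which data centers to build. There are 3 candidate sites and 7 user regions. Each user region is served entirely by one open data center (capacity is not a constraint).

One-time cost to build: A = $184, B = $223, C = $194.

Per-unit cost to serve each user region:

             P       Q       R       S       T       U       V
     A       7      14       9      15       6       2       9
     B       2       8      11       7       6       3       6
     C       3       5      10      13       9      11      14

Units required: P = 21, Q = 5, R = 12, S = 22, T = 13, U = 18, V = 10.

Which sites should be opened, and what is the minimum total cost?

Open B only; minimum total cost 783.

For any fixed open set, each user region goes to its cheapest open site; total = fixed + service.
{B}: P→B 2·21=42, Q→B 8·5=40, R→B 11·12=132, S→B 7·22=154, T→B 6·13=78, U→B 3·18=54, V→B 6·10=60. Service 560; fixed 223; total 783.
{A, B}: P→B 2·21=42, Q→B 8·5=40, R→A 9·12=108, S→B 7·22=154, T→A 6·13=78, U→A 2·18=36, V→B 6·10=60. Service 518; fixed 407; total 925.
{B, C}: P→B 2·21=42, Q→C 5·5=25, R→C 10·12=120, S→B 7·22=154, T→B 6·13=78, U→B 3·18=54, V→B 6·10=60. Service 533; fixed 417; total 950.
{A, B, C}: P→B 2·21=42, Q→C 5·5=25, R→A 9·12=108, S→B 7·22=154, T→A 6·13=78, U→A 2·18=36, V→B 6·10=60. Service 503; fixed 601; total 1104.
No other subset beats 783.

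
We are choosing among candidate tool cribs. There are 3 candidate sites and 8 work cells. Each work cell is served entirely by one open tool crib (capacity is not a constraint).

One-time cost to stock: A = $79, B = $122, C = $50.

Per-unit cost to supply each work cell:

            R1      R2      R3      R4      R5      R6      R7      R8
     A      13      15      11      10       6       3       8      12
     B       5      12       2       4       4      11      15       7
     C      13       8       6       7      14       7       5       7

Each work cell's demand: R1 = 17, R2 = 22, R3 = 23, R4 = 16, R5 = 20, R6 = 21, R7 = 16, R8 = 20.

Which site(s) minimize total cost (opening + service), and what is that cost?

For any fixed open set, each work cell goes to its cheapest open site; total = fixed + service.
{A, B, C}: R1→B 5·17=85, R2→C 8·22=176, R3→B 2·23=46, R4→B 4·16=64, R5→B 4·20=80, R6→A 3·21=63, R7→C 5·16=80, R8→B 7·20=140. Service 734; fixed 251; total 985.
{B, C}: service 818 + fixed 172 = 990
{A, B}: R1→B 5·17=85, R2→B 12·22=264, R3→B 2·23=46, R4→B 4·16=64, R5→B 4·20=80, R6→A 3·21=63, R7→A 8·16=128, R8→B 7·20=140. Service 870; fixed 201; total 1071.
{C}: service 1294 + fixed 50 = 1344
No other subset beats 985.

Open A, B and C; minimum total cost 985.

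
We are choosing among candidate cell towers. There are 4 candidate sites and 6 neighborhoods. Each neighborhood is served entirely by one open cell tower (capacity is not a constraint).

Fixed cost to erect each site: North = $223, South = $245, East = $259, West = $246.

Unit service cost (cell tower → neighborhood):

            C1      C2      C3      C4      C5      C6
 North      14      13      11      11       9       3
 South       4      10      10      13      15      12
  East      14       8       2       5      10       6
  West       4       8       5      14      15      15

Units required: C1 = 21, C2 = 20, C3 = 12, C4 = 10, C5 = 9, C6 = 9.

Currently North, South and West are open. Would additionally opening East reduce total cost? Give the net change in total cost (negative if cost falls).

Current service cost with {North, South, West}: 522.
Adding East: each neighborhood re-picks its cheapest; new service cost 426, saving 96.
Extra fixed cost: 259. Net change = 259 − 96 = 163.
(Totals: 1236 → 1399.)

No — net change +163 (cost rises by 163).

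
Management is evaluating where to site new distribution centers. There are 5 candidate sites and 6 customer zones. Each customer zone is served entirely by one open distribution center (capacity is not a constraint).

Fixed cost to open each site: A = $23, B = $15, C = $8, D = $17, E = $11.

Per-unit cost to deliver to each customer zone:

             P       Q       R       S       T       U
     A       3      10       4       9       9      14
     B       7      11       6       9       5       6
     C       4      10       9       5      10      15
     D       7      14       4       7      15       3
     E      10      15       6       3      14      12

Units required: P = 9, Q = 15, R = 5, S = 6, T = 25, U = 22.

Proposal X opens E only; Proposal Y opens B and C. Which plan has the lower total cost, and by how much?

Proposal Y is cheaper by 462.

Proposal X: {E}: P→E 10·9=90, Q→E 15·15=225, R→E 6·5=30, S→E 3·6=18, T→E 14·25=350, U→E 12·22=264. Service 977; fixed 11; total 988.
Proposal Y: {B, C}: P→C 4·9=36, Q→C 10·15=150, R→B 6·5=30, S→C 5·6=30, T→B 5·25=125, U→B 6·22=132. Service 503; fixed 23; total 526.
Difference: |988 − 526| = 462.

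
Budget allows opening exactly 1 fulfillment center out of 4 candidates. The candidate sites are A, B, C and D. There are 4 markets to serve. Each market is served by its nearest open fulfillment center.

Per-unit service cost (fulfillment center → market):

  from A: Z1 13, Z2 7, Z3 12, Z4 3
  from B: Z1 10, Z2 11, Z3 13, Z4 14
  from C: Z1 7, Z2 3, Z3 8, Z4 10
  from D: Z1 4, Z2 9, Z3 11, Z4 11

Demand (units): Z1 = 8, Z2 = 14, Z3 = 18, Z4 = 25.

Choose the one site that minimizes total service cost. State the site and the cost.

Choose C only; total service cost 492.

With exactly 1 open, each market uses its cheapest among the chosen.
{C}: Z1→C 7·8=56, Z2→C 3·14=42, Z3→C 8·18=144, Z4→C 10·25=250. Service cost 492.
{A}: service cost 493
{D}: service cost 631
Among all 4 size-1 choices, {C} is lowest.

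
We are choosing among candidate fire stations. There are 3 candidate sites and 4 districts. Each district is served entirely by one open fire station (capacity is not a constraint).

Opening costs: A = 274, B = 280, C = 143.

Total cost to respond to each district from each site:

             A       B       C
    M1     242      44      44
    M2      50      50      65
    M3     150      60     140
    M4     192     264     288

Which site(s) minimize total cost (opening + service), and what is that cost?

For any fixed open set, each district goes to its cheapest open site; total = fixed + service.
{C}: M1→C 44, M2→C 65, M3→C 140, M4→C 288. Service 537; fixed 143; total 680.
{B}: M1→B 44, M2→B 50, M3→B 60, M4→B 264. Service 418; fixed 280; total 698.
{B, C}: service 418 + fixed 423 = 841
{A, B, C}: service 346 + fixed 697 = 1043
No other subset beats 680.

Open C only; minimum total cost 680.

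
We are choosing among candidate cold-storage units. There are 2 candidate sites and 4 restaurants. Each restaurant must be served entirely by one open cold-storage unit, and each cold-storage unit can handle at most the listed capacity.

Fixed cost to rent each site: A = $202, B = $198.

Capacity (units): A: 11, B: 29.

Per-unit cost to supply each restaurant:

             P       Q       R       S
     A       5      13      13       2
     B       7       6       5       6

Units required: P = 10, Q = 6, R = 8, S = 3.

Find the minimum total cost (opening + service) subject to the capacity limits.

Open {B}: P→B 7·10=70, Q→B 6·6=36, R→B 5·8=40, S→B 6·3=18.
Loads: B carries 27/29. Service 164; fixed 198; total 362.
Next best feasible plan costs 544.

Minimum total cost: 362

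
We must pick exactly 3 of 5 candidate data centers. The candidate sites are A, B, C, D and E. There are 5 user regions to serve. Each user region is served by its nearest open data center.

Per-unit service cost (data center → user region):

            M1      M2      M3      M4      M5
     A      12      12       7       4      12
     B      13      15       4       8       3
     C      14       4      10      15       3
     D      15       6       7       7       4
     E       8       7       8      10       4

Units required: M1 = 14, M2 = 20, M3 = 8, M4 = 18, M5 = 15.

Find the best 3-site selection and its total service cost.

With exactly 3 open, each user region uses its cheapest among the chosen.
{A, C, E}: M1→E 8·14=112, M2→C 4·20=80, M3→A 7·8=56, M4→A 4·18=72, M5→C 3·15=45. Service cost 365.
{A, B, C}: service cost 397
{A, B, E}: service cost 401
Among all 10 size-3 choices, {A, C, E} is lowest.

Choose A, C and E; total service cost 365.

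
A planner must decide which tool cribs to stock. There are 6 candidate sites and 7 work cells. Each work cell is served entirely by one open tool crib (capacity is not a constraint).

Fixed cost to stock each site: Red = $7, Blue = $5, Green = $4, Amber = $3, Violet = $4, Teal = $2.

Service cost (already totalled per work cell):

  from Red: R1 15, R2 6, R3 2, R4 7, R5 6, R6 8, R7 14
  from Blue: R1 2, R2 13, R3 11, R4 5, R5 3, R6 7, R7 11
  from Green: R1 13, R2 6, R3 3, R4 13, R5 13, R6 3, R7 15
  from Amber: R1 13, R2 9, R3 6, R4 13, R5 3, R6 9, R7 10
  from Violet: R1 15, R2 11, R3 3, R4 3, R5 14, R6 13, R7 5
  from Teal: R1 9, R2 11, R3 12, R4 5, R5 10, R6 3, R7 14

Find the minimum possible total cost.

Minimum total cost: 38

For any fixed open set, each work cell goes to its cheapest open site; total = fixed + service.
{Blue, Green, Violet}: R1→Blue 2, R2→Green 6, R3→Green 3, R4→Violet 3, R5→Blue 3, R6→Green 3, R7→Violet 5. Service 25; fixed 13; total 38.
{Blue, Green, Violet, Teal}: service 25 + fixed 15 = 40
{Blue, Green, Amber, Violet}: service 25 + fixed 16 = 41
{Red, Blue, Green, Amber, Violet, Teal}: service 24 + fixed 25 = 49
No other subset beats 38.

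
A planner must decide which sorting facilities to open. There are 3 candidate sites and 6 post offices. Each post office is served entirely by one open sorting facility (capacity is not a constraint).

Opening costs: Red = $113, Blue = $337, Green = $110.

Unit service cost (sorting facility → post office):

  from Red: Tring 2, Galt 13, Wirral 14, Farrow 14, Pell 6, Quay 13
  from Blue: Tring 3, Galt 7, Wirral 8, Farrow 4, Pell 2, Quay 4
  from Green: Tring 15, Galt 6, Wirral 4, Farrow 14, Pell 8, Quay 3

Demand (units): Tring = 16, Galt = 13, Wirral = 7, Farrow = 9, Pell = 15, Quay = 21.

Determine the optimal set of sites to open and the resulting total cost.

Open Red and Green; minimum total cost 640.

For any fixed open set, each post office goes to its cheapest open site; total = fixed + service.
{Red, Green}: Tring→Red 2·16=32, Galt→Green 6·13=78, Wirral→Green 4·7=28, Farrow→Red 14·9=126, Pell→Red 6·15=90, Quay→Green 3·21=63. Service 417; fixed 223; total 640.
{Blue}: Tring→Blue 3·16=48, Galt→Blue 7·13=91, Wirral→Blue 8·7=56, Farrow→Blue 4·9=36, Pell→Blue 2·15=30, Quay→Blue 4·21=84. Service 345; fixed 337; total 682.
{Blue, Green}: service 283 + fixed 447 = 730
{Red, Blue, Green}: Tring→Red 2·16=32, Galt→Green 6·13=78, Wirral→Green 4·7=28, Farrow→Blue 4·9=36, Pell→Blue 2·15=30, Quay→Green 3·21=63. Service 267; fixed 560; total 827.
(All 7 nonempty subsets were checked; Red and Green is lowest.)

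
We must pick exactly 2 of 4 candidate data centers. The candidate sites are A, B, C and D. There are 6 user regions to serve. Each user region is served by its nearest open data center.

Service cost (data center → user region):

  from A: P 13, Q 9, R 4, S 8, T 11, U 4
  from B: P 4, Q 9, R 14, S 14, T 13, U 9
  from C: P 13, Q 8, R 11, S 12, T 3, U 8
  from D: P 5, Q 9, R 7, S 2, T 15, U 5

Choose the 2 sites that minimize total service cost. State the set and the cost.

With exactly 2 open, each user region uses its cheapest among the chosen.
{C, D}: P→D 5, Q→C 8, R→D 7, S→D 2, T→C 3, U→D 5. Service cost 30.
{A, D}: service cost 35
{A, B}: service cost 40
Among all 6 size-2 choices, {C, D} is lowest.

Choose C and D; total service cost 30.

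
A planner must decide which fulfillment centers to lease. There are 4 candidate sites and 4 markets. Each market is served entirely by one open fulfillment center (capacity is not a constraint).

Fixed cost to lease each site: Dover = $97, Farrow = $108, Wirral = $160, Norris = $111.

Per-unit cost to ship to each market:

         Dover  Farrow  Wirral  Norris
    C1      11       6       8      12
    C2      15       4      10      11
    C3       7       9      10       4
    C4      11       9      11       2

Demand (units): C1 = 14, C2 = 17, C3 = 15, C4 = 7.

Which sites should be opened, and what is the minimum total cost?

Open Farrow and Norris; minimum total cost 445.

For any fixed open set, each market goes to its cheapest open site; total = fixed + service.
{Farrow, Norris}: C1→Farrow 6·14=84, C2→Farrow 4·17=68, C3→Norris 4·15=60, C4→Norris 2·7=14. Service 226; fixed 219; total 445.
{Farrow}: C1→Farrow 6·14=84, C2→Farrow 4·17=68, C3→Farrow 9·15=135, C4→Farrow 9·7=63. Service 350; fixed 108; total 458.
{Dover, Farrow}: service 320 + fixed 205 = 525
{Dover, Farrow, Wirral, Norris}: C1→Farrow 6·14=84, C2→Farrow 4·17=68, C3→Norris 4·15=60, C4→Norris 2·7=14. Service 226; fixed 476; total 702.
No other subset beats 445.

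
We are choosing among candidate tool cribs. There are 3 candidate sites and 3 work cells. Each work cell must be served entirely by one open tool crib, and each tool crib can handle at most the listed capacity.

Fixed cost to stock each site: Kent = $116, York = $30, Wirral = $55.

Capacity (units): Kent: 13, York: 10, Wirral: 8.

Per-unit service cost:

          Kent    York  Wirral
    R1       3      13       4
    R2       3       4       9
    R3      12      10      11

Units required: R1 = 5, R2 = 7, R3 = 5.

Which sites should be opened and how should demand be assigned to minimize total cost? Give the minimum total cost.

Open {Kent, York}: R1→Kent 3·5=15, R2→Kent 3·7=21, R3→York 10·5=50.
Loads: Kent carries 12/13, York carries 5/10. Service 86; fixed 146; total 232.
Next best feasible plan costs 249.

Minimum total cost: 232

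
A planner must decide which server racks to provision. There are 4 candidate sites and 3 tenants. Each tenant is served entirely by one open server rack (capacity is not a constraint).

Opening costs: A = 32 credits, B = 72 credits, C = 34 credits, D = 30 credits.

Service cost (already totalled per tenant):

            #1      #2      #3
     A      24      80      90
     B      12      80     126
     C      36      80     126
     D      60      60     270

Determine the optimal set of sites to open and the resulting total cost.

Open A only; minimum total cost 226.

For any fixed open set, each tenant goes to its cheapest open site; total = fixed + service.
{A}: #1→A 24, #2→A 80, #3→A 90. Service 194; fixed 32; total 226.
{A, D}: service 174 + fixed 62 = 236
{A, C}: #1→A 24, #2→A 80, #3→A 90. Service 194; fixed 66; total 260.
{A, B, C, D}: #1→B 12, #2→D 60, #3→A 90. Service 162; fixed 168; total 330.
No other subset beats 226.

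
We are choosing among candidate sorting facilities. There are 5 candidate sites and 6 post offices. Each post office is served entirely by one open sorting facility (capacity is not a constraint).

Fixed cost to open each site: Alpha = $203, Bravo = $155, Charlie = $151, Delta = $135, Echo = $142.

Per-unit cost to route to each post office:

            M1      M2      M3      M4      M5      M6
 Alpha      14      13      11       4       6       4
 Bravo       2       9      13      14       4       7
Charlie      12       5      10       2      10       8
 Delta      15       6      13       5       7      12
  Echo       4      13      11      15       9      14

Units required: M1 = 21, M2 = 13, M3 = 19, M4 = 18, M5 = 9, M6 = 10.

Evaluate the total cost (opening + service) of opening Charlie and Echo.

Total cost: 829

Each post office is assigned to its cheapest site among the open ones.
{Charlie, Echo}: M1→Echo 4·21=84, M2→Charlie 5·13=65, M3→Charlie 10·19=190, M4→Charlie 2·18=36, M5→Echo 9·9=81, M6→Charlie 8·10=80. Service 536; fixed 293; total 829.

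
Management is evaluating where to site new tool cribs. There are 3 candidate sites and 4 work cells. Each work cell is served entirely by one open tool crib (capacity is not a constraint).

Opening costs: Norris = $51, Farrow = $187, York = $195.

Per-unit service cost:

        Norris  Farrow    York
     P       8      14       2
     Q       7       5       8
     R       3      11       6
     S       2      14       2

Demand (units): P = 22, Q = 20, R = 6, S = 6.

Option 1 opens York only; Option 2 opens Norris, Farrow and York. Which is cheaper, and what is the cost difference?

Option 1 is cheaper by 160.

Option 1: {York}: P→York 2·22=44, Q→York 8·20=160, R→York 6·6=36, S→York 2·6=12. Service 252; fixed 195; total 447.
Option 2: {Norris, Farrow, York}: P→York 2·22=44, Q→Farrow 5·20=100, R→Norris 3·6=18, S→Norris 2·6=12. Service 174; fixed 433; total 607.
Difference: |447 − 607| = 160.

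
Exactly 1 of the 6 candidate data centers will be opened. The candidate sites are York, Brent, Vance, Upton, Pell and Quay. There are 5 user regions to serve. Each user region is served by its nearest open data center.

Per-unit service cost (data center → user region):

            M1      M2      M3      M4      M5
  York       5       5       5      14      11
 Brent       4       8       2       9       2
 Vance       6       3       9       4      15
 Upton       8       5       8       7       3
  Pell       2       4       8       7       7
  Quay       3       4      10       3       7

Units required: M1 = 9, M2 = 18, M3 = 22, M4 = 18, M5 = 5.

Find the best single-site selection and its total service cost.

With exactly 1 open, each user region uses its cheapest among the chosen.
{Brent}: M1→Brent 4·9=36, M2→Brent 8·18=144, M3→Brent 2·22=44, M4→Brent 9·18=162, M5→Brent 2·5=10. Service cost 396.
{Quay}: service cost 408
{Pell}: service cost 427
Among all 6 size-1 choices, {Brent} is lowest.

Choose Brent only; total service cost 396.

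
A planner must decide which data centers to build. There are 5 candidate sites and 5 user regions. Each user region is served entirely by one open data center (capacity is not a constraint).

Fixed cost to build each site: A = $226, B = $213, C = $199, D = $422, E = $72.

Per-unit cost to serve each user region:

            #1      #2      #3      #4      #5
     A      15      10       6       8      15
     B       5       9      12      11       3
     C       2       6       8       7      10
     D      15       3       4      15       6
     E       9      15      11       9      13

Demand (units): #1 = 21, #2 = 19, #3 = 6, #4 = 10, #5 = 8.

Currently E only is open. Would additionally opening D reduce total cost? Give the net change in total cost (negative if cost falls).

No — net change +96 (cost rises by 96).

Current service cost with {E}: 734.
Adding D: each user region re-picks its cheapest; new service cost 408, saving 326.
Extra fixed cost: 422. Net change = 422 − 326 = 96.
(Totals: 806 → 902.)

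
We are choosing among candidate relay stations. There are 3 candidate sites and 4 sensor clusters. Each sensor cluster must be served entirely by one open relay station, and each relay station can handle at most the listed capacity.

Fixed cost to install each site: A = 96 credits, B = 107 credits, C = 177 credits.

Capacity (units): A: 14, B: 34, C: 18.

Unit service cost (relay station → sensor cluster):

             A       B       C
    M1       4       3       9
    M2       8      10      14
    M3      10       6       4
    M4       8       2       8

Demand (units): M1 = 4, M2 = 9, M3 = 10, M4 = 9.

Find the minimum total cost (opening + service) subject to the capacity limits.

Minimum total cost: 287

Open {B}: M1→B 3·4=12, M2→B 10·9=90, M3→B 6·10=60, M4→B 2·9=18.
Loads: B carries 32/34. Service 180; fixed 107; total 287.
Next best feasible plan costs 365.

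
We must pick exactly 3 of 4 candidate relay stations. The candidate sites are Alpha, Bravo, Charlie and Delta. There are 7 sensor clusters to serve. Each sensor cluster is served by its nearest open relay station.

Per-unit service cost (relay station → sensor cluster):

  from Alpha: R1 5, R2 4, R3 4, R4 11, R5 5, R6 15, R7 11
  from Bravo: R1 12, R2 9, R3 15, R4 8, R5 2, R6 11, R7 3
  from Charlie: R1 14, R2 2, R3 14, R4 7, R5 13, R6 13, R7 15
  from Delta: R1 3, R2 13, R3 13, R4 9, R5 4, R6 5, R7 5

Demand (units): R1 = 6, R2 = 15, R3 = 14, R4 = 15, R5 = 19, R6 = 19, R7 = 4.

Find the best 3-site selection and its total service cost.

Choose Alpha, Bravo and Delta; total service cost 399.

With exactly 3 open, each sensor cluster uses its cheapest among the chosen.
{Alpha, Bravo, Delta}: R1→Delta 3·6=18, R2→Alpha 4·15=60, R3→Alpha 4·14=56, R4→Bravo 8·15=120, R5→Bravo 2·19=38, R6→Delta 5·19=95, R7→Bravo 3·4=12. Service cost 399.
{Alpha, Charlie, Delta}: service cost 400
{Alpha, Bravo, Charlie}: service cost 480
Among all 4 size-3 choices, {Alpha, Bravo, Delta} is lowest.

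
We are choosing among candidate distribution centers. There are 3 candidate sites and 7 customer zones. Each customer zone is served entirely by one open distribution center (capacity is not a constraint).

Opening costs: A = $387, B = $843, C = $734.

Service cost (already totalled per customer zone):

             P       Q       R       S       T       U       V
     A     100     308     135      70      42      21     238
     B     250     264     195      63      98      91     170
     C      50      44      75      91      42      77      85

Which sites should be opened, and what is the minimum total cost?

Open C only; minimum total cost 1198.

For any fixed open set, each customer zone goes to its cheapest open site; total = fixed + service.
{C}: P→C 50, Q→C 44, R→C 75, S→C 91, T→C 42, U→C 77, V→C 85. Service 464; fixed 734; total 1198.
{A}: service 914 + fixed 387 = 1301
{A, C}: service 387 + fixed 1121 = 1508
{A, B, C}: service 380 + fixed 1964 = 2344
No other subset beats 1198.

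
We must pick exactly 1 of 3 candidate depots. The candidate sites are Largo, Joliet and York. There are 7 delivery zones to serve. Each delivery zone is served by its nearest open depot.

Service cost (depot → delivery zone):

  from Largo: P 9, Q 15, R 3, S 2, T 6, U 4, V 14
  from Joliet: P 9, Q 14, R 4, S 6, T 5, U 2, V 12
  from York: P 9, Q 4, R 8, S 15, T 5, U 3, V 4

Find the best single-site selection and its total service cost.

With exactly 1 open, each delivery zone uses its cheapest among the chosen.
{York}: P→York 9, Q→York 4, R→York 8, S→York 15, T→York 5, U→York 3, V→York 4. Service cost 48.
{Joliet}: service cost 52
{Largo}: service cost 53
Among all 3 size-1 choices, {York} is lowest.

Choose York only; total service cost 48.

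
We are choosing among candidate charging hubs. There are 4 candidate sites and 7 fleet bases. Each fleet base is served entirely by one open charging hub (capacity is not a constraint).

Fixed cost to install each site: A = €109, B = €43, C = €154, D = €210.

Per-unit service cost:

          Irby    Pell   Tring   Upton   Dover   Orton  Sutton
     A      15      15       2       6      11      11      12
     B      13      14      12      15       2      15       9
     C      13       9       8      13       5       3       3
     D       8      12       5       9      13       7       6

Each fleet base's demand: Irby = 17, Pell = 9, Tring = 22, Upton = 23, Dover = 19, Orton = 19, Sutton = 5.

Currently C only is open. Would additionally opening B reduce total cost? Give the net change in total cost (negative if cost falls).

Current service cost with {C}: 944.
Adding B: each fleet base re-picks its cheapest; new service cost 887, saving 57.
Extra fixed cost: 43. Net change = 43 − 57 = -14.
(Totals: 1098 → 1084.)

Yes — net change −14 (cost falls by 14).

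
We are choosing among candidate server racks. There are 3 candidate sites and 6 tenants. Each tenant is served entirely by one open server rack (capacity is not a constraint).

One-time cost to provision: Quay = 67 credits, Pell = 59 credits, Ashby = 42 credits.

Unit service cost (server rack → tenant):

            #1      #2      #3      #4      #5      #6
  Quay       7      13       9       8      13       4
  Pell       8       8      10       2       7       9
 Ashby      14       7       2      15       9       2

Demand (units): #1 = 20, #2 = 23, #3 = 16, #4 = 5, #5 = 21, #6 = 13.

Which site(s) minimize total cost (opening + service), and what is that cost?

Open Pell and Ashby; minimum total cost 637.

For any fixed open set, each tenant goes to its cheapest open site; total = fixed + service.
{Pell, Ashby}: #1→Pell 8·20=160, #2→Ashby 7·23=161, #3→Ashby 2·16=32, #4→Pell 2·5=10, #5→Pell 7·21=147, #6→Ashby 2·13=26. Service 536; fixed 101; total 637.
{Quay, Pell, Ashby}: service 516 + fixed 168 = 684
{Quay, Ashby}: service 588 + fixed 109 = 697
{Ashby}: #1→Ashby 14·20=280, #2→Ashby 7·23=161, #3→Ashby 2·16=32, #4→Ashby 15·5=75, #5→Ashby 9·21=189, #6→Ashby 2·13=26. Service 763; fixed 42; total 805.
(All 7 nonempty subsets were checked; Pell and Ashby is lowest.)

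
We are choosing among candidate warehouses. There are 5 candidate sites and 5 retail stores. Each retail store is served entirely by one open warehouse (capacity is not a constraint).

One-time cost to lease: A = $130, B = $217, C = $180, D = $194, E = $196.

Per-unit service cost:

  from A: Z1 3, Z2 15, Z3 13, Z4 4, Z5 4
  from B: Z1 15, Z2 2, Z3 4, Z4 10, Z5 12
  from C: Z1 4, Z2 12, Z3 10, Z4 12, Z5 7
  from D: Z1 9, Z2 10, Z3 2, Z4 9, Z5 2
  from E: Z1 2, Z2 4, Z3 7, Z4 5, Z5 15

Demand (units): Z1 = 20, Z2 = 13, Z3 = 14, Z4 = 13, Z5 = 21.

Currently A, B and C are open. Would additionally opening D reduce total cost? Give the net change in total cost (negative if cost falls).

No — net change +124 (cost rises by 124).

Current service cost with {A, B, C}: 278.
Adding D: each retail store re-picks its cheapest; new service cost 208, saving 70.
Extra fixed cost: 194. Net change = 194 − 70 = 124.
(Totals: 805 → 929.)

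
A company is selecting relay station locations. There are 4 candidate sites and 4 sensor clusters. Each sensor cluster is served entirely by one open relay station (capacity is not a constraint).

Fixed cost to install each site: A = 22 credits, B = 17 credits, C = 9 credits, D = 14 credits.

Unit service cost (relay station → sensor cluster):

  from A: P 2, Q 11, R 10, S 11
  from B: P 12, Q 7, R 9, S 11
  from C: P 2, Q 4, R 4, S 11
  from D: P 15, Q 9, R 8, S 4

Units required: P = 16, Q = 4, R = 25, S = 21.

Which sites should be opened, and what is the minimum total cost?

Open C and D; minimum total cost 255.

For any fixed open set, each sensor cluster goes to its cheapest open site; total = fixed + service.
{C, D}: P→C 2·16=32, Q→C 4·4=16, R→C 4·25=100, S→D 4·21=84. Service 232; fixed 23; total 255.
{B, C, D}: service 232 + fixed 40 = 272
{A, C, D}: P→A 2·16=32, Q→C 4·4=16, R→C 4·25=100, S→D 4·21=84. Service 232; fixed 45; total 277.
{A, B, C, D}: P→A 2·16=32, Q→C 4·4=16, R→C 4·25=100, S→D 4·21=84. Service 232; fixed 62; total 294.
No other subset beats 255.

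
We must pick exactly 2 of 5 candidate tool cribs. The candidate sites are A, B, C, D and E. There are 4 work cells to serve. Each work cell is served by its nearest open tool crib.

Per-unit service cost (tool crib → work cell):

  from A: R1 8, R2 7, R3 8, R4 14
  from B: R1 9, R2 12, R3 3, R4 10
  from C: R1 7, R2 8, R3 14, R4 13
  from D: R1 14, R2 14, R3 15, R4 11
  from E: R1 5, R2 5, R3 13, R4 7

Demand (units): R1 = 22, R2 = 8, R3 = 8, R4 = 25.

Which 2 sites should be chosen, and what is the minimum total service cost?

With exactly 2 open, each work cell uses its cheapest among the chosen.
{B, E}: R1→E 5·22=110, R2→E 5·8=40, R3→B 3·8=24, R4→E 7·25=175. Service cost 349.
{A, E}: service cost 389
{C, E}: service cost 429
Among all 10 size-2 choices, {B, E} is lowest.

Choose B and E; total service cost 349.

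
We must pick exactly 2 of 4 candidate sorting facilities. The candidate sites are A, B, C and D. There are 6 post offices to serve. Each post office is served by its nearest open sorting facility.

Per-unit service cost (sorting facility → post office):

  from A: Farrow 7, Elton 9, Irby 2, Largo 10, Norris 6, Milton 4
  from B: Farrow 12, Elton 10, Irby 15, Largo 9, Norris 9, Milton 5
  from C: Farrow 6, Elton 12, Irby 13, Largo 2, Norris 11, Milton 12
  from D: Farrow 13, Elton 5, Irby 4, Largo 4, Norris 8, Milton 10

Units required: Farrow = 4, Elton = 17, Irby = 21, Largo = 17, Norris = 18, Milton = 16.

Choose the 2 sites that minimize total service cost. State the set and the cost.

With exactly 2 open, each post office uses its cheapest among the chosen.
{A, D}: Farrow→A 7·4=28, Elton→D 5·17=85, Irby→A 2·21=42, Largo→D 4·17=68, Norris→A 6·18=108, Milton→A 4·16=64. Service cost 395.
{A, C}: service cost 425
{B, D}: service cost 509
Among all 6 size-2 choices, {A, D} is lowest.

Choose A and D; total service cost 395.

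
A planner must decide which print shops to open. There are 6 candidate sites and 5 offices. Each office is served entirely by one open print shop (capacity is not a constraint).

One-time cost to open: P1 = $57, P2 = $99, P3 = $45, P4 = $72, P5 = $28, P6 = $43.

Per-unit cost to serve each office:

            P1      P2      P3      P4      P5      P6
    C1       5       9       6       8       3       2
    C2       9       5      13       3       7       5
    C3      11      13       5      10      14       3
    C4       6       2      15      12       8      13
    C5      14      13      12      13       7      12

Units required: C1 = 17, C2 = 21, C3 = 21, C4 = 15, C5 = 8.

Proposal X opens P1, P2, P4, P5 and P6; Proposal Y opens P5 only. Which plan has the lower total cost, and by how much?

Proposal X is cheaper by 151.

Proposal X: {P1, P2, P4, P5, P6}: C1→P6 2·17=34, C2→P4 3·21=63, C3→P6 3·21=63, C4→P2 2·15=30, C5→P5 7·8=56. Service 246; fixed 299; total 545.
Proposal Y: {P5}: C1→P5 3·17=51, C2→P5 7·21=147, C3→P5 14·21=294, C4→P5 8·15=120, C5→P5 7·8=56. Service 668; fixed 28; total 696.
Difference: |545 − 696| = 151.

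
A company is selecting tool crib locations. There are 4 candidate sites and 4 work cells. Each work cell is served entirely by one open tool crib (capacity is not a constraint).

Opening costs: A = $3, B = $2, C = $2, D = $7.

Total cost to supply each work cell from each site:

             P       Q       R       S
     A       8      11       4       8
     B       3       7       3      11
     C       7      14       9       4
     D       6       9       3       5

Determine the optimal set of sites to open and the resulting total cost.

Open B and C; minimum total cost 21.

For any fixed open set, each work cell goes to its cheapest open site; total = fixed + service.
{B, C}: P→B 3, Q→B 7, R→B 3, S→C 4. Service 17; fixed 4; total 21.
{A, B, C}: P→B 3, Q→B 7, R→B 3, S→C 4. Service 17; fixed 7; total 24.
{A, B}: P→B 3, Q→B 7, R→B 3, S→A 8. Service 21; fixed 5; total 26.
{A, B, C, D}: P→B 3, Q→B 7, R→B 3, S→C 4. Service 17; fixed 14; total 31.
No other subset beats 21.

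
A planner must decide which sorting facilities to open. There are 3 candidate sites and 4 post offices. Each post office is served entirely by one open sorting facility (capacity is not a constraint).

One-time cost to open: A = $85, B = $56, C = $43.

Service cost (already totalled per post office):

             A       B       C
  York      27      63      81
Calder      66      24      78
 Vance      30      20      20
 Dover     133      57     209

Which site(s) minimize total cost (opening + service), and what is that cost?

For any fixed open set, each post office goes to its cheapest open site; total = fixed + service.
{B}: York→B 63, Calder→B 24, Vance→B 20, Dover→B 57. Service 164; fixed 56; total 220.
{B, C}: York→B 63, Calder→B 24, Vance→B 20, Dover→B 57. Service 164; fixed 99; total 263.
{A, B}: service 128 + fixed 141 = 269
{A, B, C}: York→A 27, Calder→B 24, Vance→B 20, Dover→B 57. Service 128; fixed 184; total 312.
No other subset beats 220.

Open B only; minimum total cost 220.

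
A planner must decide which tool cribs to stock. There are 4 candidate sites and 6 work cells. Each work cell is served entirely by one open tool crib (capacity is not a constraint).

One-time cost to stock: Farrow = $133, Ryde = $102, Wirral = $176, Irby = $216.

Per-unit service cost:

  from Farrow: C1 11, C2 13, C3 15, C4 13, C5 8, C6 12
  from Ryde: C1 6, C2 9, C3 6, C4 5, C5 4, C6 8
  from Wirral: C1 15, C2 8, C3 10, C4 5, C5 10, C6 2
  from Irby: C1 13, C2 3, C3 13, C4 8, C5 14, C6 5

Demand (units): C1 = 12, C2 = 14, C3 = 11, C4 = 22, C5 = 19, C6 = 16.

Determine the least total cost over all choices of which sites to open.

Minimum total cost: 680

For any fixed open set, each work cell goes to its cheapest open site; total = fixed + service.
{Ryde}: C1→Ryde 6·12=72, C2→Ryde 9·14=126, C3→Ryde 6·11=66, C4→Ryde 5·22=110, C5→Ryde 4·19=76, C6→Ryde 8·16=128. Service 578; fixed 102; total 680.
{Ryde, Wirral}: service 468 + fixed 278 = 746
{Ryde, Irby}: service 446 + fixed 318 = 764
{Farrow, Ryde, Wirral, Irby}: service 398 + fixed 627 = 1025
(All 15 nonempty subsets were checked; Ryde only is lowest.)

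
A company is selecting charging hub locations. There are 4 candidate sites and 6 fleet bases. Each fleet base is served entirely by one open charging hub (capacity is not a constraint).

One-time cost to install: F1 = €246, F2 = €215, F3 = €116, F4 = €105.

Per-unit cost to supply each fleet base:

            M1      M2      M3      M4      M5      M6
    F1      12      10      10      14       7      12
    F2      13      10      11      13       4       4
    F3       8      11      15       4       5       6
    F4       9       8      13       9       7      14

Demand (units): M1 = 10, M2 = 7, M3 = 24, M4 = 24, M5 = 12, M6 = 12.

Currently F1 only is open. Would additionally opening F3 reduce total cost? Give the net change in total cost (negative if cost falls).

Yes — net change −260 (cost falls by 260).

Current service cost with {F1}: 994.
Adding F3: each fleet base re-picks its cheapest; new service cost 618, saving 376.
Extra fixed cost: 116. Net change = 116 − 376 = -260.
(Totals: 1240 → 980.)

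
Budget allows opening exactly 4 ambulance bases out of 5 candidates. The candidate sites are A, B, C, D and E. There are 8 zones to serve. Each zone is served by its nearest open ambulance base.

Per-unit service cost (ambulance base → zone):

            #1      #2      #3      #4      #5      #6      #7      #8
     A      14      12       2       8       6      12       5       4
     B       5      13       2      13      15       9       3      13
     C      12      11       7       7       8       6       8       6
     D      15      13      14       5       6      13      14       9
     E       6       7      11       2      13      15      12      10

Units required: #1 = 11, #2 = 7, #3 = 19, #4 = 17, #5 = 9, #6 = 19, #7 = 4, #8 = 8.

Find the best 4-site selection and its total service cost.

Choose A, B, C and E; total service cost 388.

With exactly 4 open, each zone uses its cheapest among the chosen.
{A, B, C, E}: #1→B 5·11=55, #2→E 7·7=49, #3→A 2·19=38, #4→E 2·17=34, #5→A 6·9=54, #6→C 6·19=114, #7→B 3·4=12, #8→A 4·8=32. Service cost 388.
{B, C, D, E}: service cost 404
{A, C, D, E}: service cost 407
Among all 5 size-4 choices, {A, B, C, E} is lowest.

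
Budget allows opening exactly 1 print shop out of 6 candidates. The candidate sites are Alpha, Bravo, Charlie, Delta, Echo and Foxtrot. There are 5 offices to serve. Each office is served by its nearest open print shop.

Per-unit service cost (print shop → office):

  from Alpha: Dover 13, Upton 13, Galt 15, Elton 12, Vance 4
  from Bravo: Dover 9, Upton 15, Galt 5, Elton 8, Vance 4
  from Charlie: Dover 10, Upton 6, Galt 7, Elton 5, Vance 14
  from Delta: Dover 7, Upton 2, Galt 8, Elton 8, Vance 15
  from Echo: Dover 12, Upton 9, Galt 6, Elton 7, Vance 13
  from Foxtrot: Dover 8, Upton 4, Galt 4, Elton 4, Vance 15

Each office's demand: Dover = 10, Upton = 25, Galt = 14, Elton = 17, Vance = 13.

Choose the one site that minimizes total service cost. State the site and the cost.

With exactly 1 open, each office uses its cheapest among the chosen.
{Foxtrot}: Dover→Foxtrot 8·10=80, Upton→Foxtrot 4·25=100, Galt→Foxtrot 4·14=56, Elton→Foxtrot 4·17=68, Vance→Foxtrot 15·13=195. Service cost 499.
{Delta}: service cost 563
{Charlie}: service cost 615
Among all 6 size-1 choices, {Foxtrot} is lowest.

Choose Foxtrot only; total service cost 499.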